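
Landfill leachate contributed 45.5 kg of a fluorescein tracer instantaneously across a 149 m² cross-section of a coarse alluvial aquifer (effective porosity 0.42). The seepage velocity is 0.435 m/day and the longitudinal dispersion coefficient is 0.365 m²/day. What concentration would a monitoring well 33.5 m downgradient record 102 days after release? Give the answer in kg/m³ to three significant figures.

For an instantaneous plane source, C(x,t) = M/(n_e·A·√(4πDt)) · exp(−(x−vt)²/(4Dt)), with n_e·A the pore (flow) area.
Plume center vt = 0.435 × 102 = 44.37 m, so the well at 33.5 m is 10.87 m upgradient of the peak.
√(4πDt) = 21.63 m, giving peak height M/(n_e·A·√(4πDt)) = 45.5/(0.42 × 149 × 21.63) = 0.03361 kg/m³.
(x−vt)²/(4Dt) = (-10.87)²/(4 × 0.365 × 102) = 0.7934; exp(−0.7934) = 0.4523.
C = 0.03361 × 0.4523 = 0.0152 kg/m³.

0.0152 kg/m³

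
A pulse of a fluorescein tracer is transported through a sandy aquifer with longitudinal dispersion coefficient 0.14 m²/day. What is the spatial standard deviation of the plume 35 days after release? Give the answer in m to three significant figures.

3.13 m

Dispersive spreading gives a Gaussian with σ² = 2Dt; advection only shifts the center.
σ = √(2 × 0.14 × 35) = 3.13 m.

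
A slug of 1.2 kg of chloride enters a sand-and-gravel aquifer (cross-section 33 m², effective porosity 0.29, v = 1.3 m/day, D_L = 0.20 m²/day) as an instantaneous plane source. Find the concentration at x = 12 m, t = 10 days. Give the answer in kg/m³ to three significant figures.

0.0221 kg/m³

For an instantaneous plane source, C(x,t) = M/(n_e·A·√(4πDt)) · exp(−(x−vt)²/(4Dt)), with n_e·A the pore (flow) area.
Plume center vt = 1.3 × 10 = 13 m, so the well at 12 m is 1 m upgradient of the peak.
√(4πDt) = 5.013 m, giving peak height M/(n_e·A·√(4πDt)) = 1.2/(0.29 × 33 × 5.013) = 0.02501 kg/m³.
(x−vt)²/(4Dt) = (-1)²/(4 × 0.20 × 10) = 0.1250; exp(−0.1250) = 0.8825.
C = 0.02501 × 0.8825 = 0.0221 kg/m³.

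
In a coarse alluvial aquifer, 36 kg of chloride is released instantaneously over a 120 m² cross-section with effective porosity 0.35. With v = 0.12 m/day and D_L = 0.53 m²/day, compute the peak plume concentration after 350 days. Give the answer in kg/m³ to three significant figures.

The peak of an instantaneous 1D plume sits at x = vt; there the Gaussian factor is 1 and C_max = M/(n_e·A·√(4πDt)), where n_e·A is the pore area the mass is dissolved in.
√(4πDt) = √(4π × 0.53 × 350) = 48.28 m, so C_max = 36/(0.35 × 120 × 48.28) = 0.0178 kg/m³.

0.0178 kg/m³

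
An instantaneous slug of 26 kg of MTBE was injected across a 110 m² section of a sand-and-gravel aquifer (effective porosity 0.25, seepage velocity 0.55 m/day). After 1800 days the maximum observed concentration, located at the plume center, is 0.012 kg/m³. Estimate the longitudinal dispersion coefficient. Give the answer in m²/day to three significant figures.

At the plume center C_max = M/(n_e·A·√(4πDt)), so D = M²/(4πt·(n_e·A·C_max)²).
n_e·A·C_max = 0.25 × 110 × 0.012 = 0.3300 kg/m.
D = 26²/(4π × 1800 × 0.3300²) = 0.274 m²/day.

0.274 m²/day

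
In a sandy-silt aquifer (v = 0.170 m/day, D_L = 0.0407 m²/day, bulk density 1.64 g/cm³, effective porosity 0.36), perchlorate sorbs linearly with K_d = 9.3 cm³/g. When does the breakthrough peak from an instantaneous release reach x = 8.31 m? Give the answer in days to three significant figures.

2060 days

Retardation factor R = 1 + ρ_b·K_d/n = 1 + 1.64 × 9.3/0.36 = 43.37.
Sorption retards both mechanisms: v_R = v/R = 0.003920 m/day, D_R = D/R = 0.0009384 m²/day.
Peak time from v_R²t² + 2D_R t − x² = 0: t = (√(D_R² + v_R²x²) − D_R)/v_R².
√(D_R² + v_R²x²) = √(0.0009384² + 0.003920² × 8.31²) = 0.03259; v_R² = 1.537e-05.
t = (0.03259 − 0.0009384)/1.537e-05 = 2060 days.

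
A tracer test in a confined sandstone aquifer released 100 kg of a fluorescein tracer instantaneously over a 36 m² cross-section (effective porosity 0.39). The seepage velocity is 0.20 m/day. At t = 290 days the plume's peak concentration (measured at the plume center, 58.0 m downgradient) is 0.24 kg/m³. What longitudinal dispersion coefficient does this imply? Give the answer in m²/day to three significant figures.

At the plume center C_max = M/(n_e·A·√(4πDt)), so D = M²/(4πt·(n_e·A·C_max)²).
n_e·A·C_max = 0.39 × 36 × 0.24 = 3.370 kg/m.
D = 100²/(4π × 290 × 3.370²) = 0.242 m²/day.

0.242 m²/day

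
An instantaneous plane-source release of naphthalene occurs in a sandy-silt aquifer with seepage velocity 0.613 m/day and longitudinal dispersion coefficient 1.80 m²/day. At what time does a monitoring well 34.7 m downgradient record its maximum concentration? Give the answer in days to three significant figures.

For the 1D instantaneous-source solution, setting ∂C/∂t = 0 at fixed x gives v²t² + 2Dt − x² = 0, so t = (√(D² + v²x²) − D)/v².
√(D² + v²x²) = √(1.80² + 0.613² × 34.7²) = 21.35; v² = 0.375769.
t = (21.35 − 1.80)/0.375769 = 52.0 days (vs. the pure-advection estimate x/v = 56.6 d).

52.0 days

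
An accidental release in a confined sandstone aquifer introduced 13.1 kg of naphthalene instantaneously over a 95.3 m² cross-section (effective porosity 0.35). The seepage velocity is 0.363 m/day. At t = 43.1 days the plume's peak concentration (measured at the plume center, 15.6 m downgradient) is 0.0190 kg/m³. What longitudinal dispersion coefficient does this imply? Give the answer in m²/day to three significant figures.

At the plume center C_max = M/(n_e·A·√(4πDt)), so D = M²/(4πt·(n_e·A·C_max)²).
n_e·A·C_max = 0.35 × 95.3 × 0.0190 = 0.6337 kg/m.
D = 13.1²/(4π × 43.1 × 0.6337²) = 0.789 m²/day.

0.789 m²/day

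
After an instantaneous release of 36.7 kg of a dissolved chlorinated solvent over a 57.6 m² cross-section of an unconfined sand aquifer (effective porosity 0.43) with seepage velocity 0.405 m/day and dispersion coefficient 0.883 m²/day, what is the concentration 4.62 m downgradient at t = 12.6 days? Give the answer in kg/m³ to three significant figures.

For an instantaneous plane source, C(x,t) = M/(n_e·A·√(4πDt)) · exp(−(x−vt)²/(4Dt)), with n_e·A the pore (flow) area.
Plume center vt = 0.405 × 12.6 = 5.103 m, so the well at 4.62 m is 0.483 m upgradient of the peak.
√(4πDt) = 11.82 m, giving peak height M/(n_e·A·√(4πDt)) = 36.7/(0.43 × 57.6 × 11.82) = 0.1254 kg/m³.
(x−vt)²/(4Dt) = (-0.483)²/(4 × 0.883 × 12.6) = 0.005242; exp(−0.005242) = 0.9948.
C = 0.1254 × 0.9948 = 0.125 kg/m³.

0.125 kg/m³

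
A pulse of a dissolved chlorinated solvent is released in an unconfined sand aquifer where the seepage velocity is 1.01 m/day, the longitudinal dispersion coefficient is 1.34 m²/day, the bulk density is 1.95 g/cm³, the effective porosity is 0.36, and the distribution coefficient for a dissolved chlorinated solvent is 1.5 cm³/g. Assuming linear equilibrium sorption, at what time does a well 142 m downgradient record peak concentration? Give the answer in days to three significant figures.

Retardation factor R = 1 + ρ_b·K_d/n = 1 + 1.95 × 1.5/0.36 = 9.125.
Sorption retards both mechanisms: v_R = v/R = 0.1107 m/day, D_R = D/R = 0.1468 m²/day.
Peak time from v_R²t² + 2D_R t − x² = 0: t = (√(D_R² + v_R²x²) − D_R)/v_R².
√(D_R² + v_R²x²) = √(0.1468² + 0.1107² × 142²) = 15.72; v_R² = 0.01225.
t = (15.72 − 0.1468)/0.01225 = 1270 days.

1270 days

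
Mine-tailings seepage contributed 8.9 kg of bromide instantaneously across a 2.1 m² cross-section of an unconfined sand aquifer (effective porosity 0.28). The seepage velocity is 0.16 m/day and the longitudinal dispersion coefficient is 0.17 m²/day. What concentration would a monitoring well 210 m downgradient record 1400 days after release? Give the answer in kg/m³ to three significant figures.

0.225 kg/m³

For an instantaneous plane source, C(x,t) = M/(n_e·A·√(4πDt)) · exp(−(x−vt)²/(4Dt)), with n_e·A the pore (flow) area.
Plume center vt = 0.16 × 1400 = 224 m, so the well at 210 m is 14 m upgradient of the peak.
√(4πDt) = 54.69 m, giving peak height M/(n_e·A·√(4πDt)) = 8.9/(0.28 × 2.1 × 54.69) = 0.2768 kg/m³.
(x−vt)²/(4Dt) = (-14)²/(4 × 0.17 × 1400) = 0.2059; exp(−0.2059) = 0.8139.
C = 0.2768 × 0.8139 = 0.225 kg/m³.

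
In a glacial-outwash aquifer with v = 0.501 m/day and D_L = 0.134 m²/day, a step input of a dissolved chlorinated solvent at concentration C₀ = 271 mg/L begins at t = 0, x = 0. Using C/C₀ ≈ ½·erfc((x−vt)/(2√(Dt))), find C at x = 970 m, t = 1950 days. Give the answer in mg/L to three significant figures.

For a continuous step input, C/C₀ ≈ ½·erfc((x−vt)/(2√(Dt))).
vt = 0.501 × 1950 = 976.95 m and 2√(Dt) = 2√(0.134 × 1950) = 32.33 m.
Argument (x−vt)/(2√(Dt)) = (970 − 976.95)/32.33 = -0.2150; ½·erfc(-0.2150) = 0.6195.
C = 271 × 0.6195 = 168 mg/L.

168 mg/L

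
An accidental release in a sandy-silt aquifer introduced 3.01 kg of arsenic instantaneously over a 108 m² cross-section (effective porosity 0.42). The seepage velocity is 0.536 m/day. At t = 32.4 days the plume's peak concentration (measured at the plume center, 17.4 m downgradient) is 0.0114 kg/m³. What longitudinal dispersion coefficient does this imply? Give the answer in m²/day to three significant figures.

0.0832 m²/day

At the plume center C_max = M/(n_e·A·√(4πDt)), so D = M²/(4πt·(n_e·A·C_max)²).
n_e·A·C_max = 0.42 × 108 × 0.0114 = 0.5171 kg/m.
D = 3.01²/(4π × 32.4 × 0.5171²) = 0.0832 m²/day.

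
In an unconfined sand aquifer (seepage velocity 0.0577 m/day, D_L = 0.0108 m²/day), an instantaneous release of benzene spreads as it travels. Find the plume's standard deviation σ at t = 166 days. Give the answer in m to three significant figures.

1.89 m

Dispersive spreading gives a Gaussian with σ² = 2Dt; advection only shifts the center.
σ = √(2 × 0.0108 × 166) = 1.89 m.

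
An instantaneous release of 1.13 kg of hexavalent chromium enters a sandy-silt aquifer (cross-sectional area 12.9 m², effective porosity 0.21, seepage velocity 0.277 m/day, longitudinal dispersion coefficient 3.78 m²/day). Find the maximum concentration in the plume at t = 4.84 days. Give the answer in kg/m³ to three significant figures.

The peak of an instantaneous 1D plume sits at x = vt; there the Gaussian factor is 1 and C_max = M/(n_e·A·√(4πDt)), where n_e·A is the pore area the mass is dissolved in.
√(4πDt) = √(4π × 3.78 × 4.84) = 15.16 m, so C_max = 1.13/(0.21 × 12.9 × 15.16) = 0.0275 kg/m³.

0.0275 kg/m³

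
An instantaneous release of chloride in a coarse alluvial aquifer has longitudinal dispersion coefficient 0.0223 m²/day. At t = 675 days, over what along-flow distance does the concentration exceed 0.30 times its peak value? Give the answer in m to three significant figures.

17.0 m

The plume is Gaussian with σ = √(2Dt) = √(2 × 0.0223 × 675) = 5.487 m.
C/C_peak = exp(−Δx²/(2σ²)) = 0.30 ⇒ Δx = σ·√(−2 ln 0.30) = 5.487 × 1.552 = 8.516 m.
Width = 2Δx = 17.0 m.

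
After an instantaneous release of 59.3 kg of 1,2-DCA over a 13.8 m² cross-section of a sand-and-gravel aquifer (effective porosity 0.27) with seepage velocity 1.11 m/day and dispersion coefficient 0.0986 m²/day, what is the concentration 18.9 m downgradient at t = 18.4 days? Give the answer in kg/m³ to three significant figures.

For an instantaneous plane source, C(x,t) = M/(n_e·A·√(4πDt)) · exp(−(x−vt)²/(4Dt)), with n_e·A the pore (flow) area.
Plume center vt = 1.11 × 18.4 = 20.424 m, so the well at 18.9 m is 1.524 m upgradient of the peak.
√(4πDt) = 4.775 m, giving peak height M/(n_e·A·√(4πDt)) = 59.3/(0.27 × 13.8 × 4.775) = 3.333 kg/m³.
(x−vt)²/(4Dt) = (-1.524)²/(4 × 0.0986 × 18.4) = 0.3200; exp(−0.3200) = 0.7261.
C = 3.333 × 0.7261 = 2.42 kg/m³.

2.42 kg/m³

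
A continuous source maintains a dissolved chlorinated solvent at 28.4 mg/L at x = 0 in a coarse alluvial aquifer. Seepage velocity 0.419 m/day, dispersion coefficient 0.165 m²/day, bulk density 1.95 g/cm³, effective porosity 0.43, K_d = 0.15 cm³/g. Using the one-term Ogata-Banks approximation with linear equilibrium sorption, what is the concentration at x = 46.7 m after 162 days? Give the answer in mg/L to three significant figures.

Retardation factor R = 1 + ρ_b·K_d/n = 1 + 1.95 × 0.15/0.43 = 1.680.
Sorption retards both mechanisms: v_R = v/R = 0.2494 m/day, D_R = D/R = 0.09821 m²/day.
v_R·t = 0.2494 × 162 = 40.4028 m; 2√(D_R t) = 7.977 m; argument = (46.7 − 40.4028)/7.977 = 0.7894.
C = C₀ × ½·erfc(0.7894) = 28.4 × 0.1321 = 3.75 mg/L.

3.75 mg/L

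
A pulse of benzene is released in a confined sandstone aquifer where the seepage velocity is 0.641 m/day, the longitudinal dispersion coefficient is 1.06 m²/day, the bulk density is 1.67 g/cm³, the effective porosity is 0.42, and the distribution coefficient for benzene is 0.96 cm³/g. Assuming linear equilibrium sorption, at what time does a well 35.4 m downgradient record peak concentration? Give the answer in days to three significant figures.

Retardation factor R = 1 + ρ_b·K_d/n = 1 + 1.67 × 0.96/0.42 = 4.817.
Sorption retards both mechanisms: v_R = v/R = 0.1331 m/day, D_R = D/R = 0.2201 m²/day.
Peak time from v_R²t² + 2D_R t − x² = 0: t = (√(D_R² + v_R²x²) − D_R)/v_R².
√(D_R² + v_R²x²) = √(0.2201² + 0.1331² × 35.4²) = 4.717; v_R² = 0.01772.
t = (4.717 − 0.2201)/0.01772 = 254 days.

254 days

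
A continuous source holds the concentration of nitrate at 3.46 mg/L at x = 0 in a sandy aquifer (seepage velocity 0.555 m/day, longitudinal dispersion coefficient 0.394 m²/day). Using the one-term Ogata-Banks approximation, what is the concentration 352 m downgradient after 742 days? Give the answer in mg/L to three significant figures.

For a continuous step input, C/C₀ ≈ ½·erfc((x−vt)/(2√(Dt))).
vt = 0.555 × 742 = 411.81 m and 2√(Dt) = 2√(0.394 × 742) = 34.20 m.
Argument (x−vt)/(2√(Dt)) = (352 − 411.81)/34.20 = -1.749; ½·erfc(-1.749) = 0.9933.
C = 3.46 × 0.9933 = 3.44 mg/L.

3.44 mg/L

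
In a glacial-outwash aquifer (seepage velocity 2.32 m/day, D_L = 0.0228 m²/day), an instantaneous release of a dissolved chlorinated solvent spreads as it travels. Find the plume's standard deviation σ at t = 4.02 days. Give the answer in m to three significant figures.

0.428 m

Dispersive spreading gives a Gaussian with σ² = 2Dt; advection only shifts the center.
σ = √(2 × 0.0228 × 4.02) = 0.428 m.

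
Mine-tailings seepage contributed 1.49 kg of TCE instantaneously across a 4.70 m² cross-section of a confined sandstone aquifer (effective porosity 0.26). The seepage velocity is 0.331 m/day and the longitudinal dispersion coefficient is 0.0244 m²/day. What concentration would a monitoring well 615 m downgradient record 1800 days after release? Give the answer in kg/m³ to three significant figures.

0.00637 kg/m³

For an instantaneous plane source, C(x,t) = M/(n_e·A·√(4πDt)) · exp(−(x−vt)²/(4Dt)), with n_e·A the pore (flow) area.
Plume center vt = 0.331 × 1800 = 595.8 m, so the well at 615 m is 19.2 m downgradient of the peak.
√(4πDt) = 23.49 m, giving peak height M/(n_e·A·√(4πDt)) = 1.49/(0.26 × 4.70 × 23.49) = 0.05191 kg/m³.
(x−vt)²/(4Dt) = (19.2)²/(4 × 0.0244 × 1800) = 2.098; exp(−2.098) = 0.1227.
C = 0.05191 × 0.1227 = 0.00637 kg/m³.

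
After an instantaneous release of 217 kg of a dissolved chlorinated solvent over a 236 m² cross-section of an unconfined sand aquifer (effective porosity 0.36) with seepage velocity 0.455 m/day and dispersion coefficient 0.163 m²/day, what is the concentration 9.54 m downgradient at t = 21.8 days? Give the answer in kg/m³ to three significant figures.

0.378 kg/m³

For an instantaneous plane source, C(x,t) = M/(n_e·A·√(4πDt)) · exp(−(x−vt)²/(4Dt)), with n_e·A the pore (flow) area.
Plume center vt = 0.455 × 21.8 = 9.919 m, so the well at 9.54 m is 0.379 m upgradient of the peak.
√(4πDt) = 6.682 m, giving peak height M/(n_e·A·√(4πDt)) = 217/(0.36 × 236 × 6.682) = 0.3822 kg/m³.
(x−vt)²/(4Dt) = (-0.379)²/(4 × 0.163 × 21.8) = 0.01011; exp(−0.01011) = 0.9899.
C = 0.3822 × 0.9899 = 0.378 kg/m³.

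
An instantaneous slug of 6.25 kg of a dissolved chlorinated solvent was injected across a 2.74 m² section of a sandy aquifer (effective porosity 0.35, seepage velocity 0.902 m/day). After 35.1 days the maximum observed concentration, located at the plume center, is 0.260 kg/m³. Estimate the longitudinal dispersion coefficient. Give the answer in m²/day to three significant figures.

1.42 m²/day

At the plume center C_max = M/(n_e·A·√(4πDt)), so D = M²/(4πt·(n_e·A·C_max)²).
n_e·A·C_max = 0.35 × 2.74 × 0.260 = 0.2493 kg/m.
D = 6.25²/(4π × 35.1 × 0.2493²) = 1.42 m²/day.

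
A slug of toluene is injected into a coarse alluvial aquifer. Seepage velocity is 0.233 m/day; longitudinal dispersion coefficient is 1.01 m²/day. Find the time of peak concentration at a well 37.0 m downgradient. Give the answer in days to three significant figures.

For the 1D instantaneous-source solution, setting ∂C/∂t = 0 at fixed x gives v²t² + 2Dt − x² = 0, so t = (√(D² + v²x²) − D)/v².
√(D² + v²x²) = √(1.01² + 0.233² × 37.0²) = 8.680; v² = 0.054289.
t = (8.680 − 1.01)/0.054289 = 141 days (vs. the pure-advection estimate x/v = 159 d).

141 days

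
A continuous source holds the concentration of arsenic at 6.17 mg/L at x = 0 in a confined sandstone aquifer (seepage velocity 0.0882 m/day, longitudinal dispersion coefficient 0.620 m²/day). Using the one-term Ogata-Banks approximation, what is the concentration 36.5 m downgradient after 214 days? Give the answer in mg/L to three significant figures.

0.862 mg/L

For a continuous step input, C/C₀ ≈ ½·erfc((x−vt)/(2√(Dt))).
vt = 0.0882 × 214 = 18.8748 m and 2√(Dt) = 2√(0.620 × 214) = 23.04 m.
Argument (x−vt)/(2√(Dt)) = (36.5 − 18.8748)/23.04 = 0.7650; ½·erfc(0.7650) = 0.1397.
C = 6.17 × 0.1397 = 0.862 mg/L.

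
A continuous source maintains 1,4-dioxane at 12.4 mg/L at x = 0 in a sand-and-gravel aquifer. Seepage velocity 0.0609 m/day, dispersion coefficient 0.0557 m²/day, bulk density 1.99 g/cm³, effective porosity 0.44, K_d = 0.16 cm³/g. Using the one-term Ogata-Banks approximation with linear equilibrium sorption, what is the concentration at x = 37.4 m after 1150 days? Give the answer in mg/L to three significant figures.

8.01 mg/L

Retardation factor R = 1 + ρ_b·K_d/n = 1 + 1.99 × 0.16/0.44 = 1.724.
Sorption retards both mechanisms: v_R = v/R = 0.03532 m/day, D_R = D/R = 0.03231 m²/day.
v_R·t = 0.03532 × 1150 = 40.618 m; 2√(D_R t) = 12.19 m; argument = (37.4 − 40.618)/12.19 = -0.2640.
C = C₀ × ½·erfc(-0.2640) = 12.4 × 0.6456 = 8.01 mg/L.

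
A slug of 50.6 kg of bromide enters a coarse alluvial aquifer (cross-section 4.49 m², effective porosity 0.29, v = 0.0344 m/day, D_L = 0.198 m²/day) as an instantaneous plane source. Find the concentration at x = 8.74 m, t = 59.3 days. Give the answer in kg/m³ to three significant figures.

For an instantaneous plane source, C(x,t) = M/(n_e·A·√(4πDt)) · exp(−(x−vt)²/(4Dt)), with n_e·A the pore (flow) area.
Plume center vt = 0.0344 × 59.3 = 2.03992 m, so the well at 8.74 m is 6.70008 m downgradient of the peak.
√(4πDt) = 12.15 m, giving peak height M/(n_e·A·√(4πDt)) = 50.6/(0.29 × 4.49 × 12.15) = 3.198 kg/m³.
(x−vt)²/(4Dt) = (6.70008)²/(4 × 0.198 × 59.3) = 0.9558; exp(−0.9558) = 0.3845.
C = 3.198 × 0.3845 = 1.23 kg/m³.

1.23 kg/m³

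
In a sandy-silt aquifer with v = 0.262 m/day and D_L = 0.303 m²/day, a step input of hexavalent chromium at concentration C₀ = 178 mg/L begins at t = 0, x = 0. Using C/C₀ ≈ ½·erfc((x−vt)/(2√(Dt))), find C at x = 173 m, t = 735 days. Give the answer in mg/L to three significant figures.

For a continuous step input, C/C₀ ≈ ½·erfc((x−vt)/(2√(Dt))).
vt = 0.262 × 735 = 192.57 m and 2√(Dt) = 2√(0.303 × 735) = 29.85 m.
Argument (x−vt)/(2√(Dt)) = (173 − 192.57)/29.85 = -0.6556; ½·erfc(-0.6556) = 0.8231.
C = 178 × 0.8231 = 147 mg/L.

147 mg/L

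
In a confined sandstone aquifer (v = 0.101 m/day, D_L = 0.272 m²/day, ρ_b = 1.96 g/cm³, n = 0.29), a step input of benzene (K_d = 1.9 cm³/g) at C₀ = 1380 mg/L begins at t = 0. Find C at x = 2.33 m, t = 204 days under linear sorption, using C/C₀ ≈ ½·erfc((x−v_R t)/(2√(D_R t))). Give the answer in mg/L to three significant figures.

Retardation factor R = 1 + ρ_b·K_d/n = 1 + 1.96 × 1.9/0.29 = 13.84.
Sorption retards both mechanisms: v_R = v/R = 0.007298 m/day, D_R = D/R = 0.01965 m²/day.
v_R·t = 0.007298 × 204 = 1.488792 m; 2√(D_R t) = 4.004 m; argument = (2.33 − 1.488792)/4.004 = 0.2101.
C = C₀ × ½·erfc(0.2101) = 1380 × 0.3832 = 529 mg/L.

529 mg/L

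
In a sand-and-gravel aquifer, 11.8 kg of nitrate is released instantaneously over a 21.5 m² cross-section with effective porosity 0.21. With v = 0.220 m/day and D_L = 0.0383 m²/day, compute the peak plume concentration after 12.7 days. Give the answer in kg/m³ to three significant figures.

The peak of an instantaneous 1D plume sits at x = vt; there the Gaussian factor is 1 and C_max = M/(n_e·A·√(4πDt)), where n_e·A is the pore area the mass is dissolved in.
√(4πDt) = √(4π × 0.0383 × 12.7) = 2.472 m, so C_max = 11.8/(0.21 × 21.5 × 2.472) = 1.06 kg/m³.

1.06 kg/m³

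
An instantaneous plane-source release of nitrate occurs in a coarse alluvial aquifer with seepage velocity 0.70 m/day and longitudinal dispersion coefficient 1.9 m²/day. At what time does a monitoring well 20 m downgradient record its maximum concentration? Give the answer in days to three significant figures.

25.0 days

For the 1D instantaneous-source solution, setting ∂C/∂t = 0 at fixed x gives v²t² + 2Dt − x² = 0, so t = (√(D² + v²x²) − D)/v².
√(D² + v²x²) = √(1.9² + 0.70² × 20²) = 14.13; v² = 0.49.
t = (14.13 − 1.9)/0.49 = 25.0 days (vs. the pure-advection estimate x/v = 28.6 d).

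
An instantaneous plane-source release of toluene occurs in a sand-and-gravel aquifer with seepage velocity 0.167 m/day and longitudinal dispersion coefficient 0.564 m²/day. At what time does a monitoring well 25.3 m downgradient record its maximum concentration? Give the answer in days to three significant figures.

For the 1D instantaneous-source solution, setting ∂C/∂t = 0 at fixed x gives v²t² + 2Dt − x² = 0, so t = (√(D² + v²x²) − D)/v².
√(D² + v²x²) = √(0.564² + 0.167² × 25.3²) = 4.263; v² = 0.027889.
t = (4.263 − 0.564)/0.027889 = 133 days (vs. the pure-advection estimate x/v = 151 d).

133 days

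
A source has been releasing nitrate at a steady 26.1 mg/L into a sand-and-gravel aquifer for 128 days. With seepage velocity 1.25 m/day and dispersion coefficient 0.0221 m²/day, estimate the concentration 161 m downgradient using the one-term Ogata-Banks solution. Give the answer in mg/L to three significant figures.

For a continuous step input, C/C₀ ≈ ½·erfc((x−vt)/(2√(Dt))).
vt = 1.25 × 128 = 160 m and 2√(Dt) = 2√(0.0221 × 128) = 3.364 m.
Argument (x−vt)/(2√(Dt)) = (161 − 160)/3.364 = 0.2973; ½·erfc(0.2973) = 0.3371.
C = 26.1 × 0.3371 = 8.80 mg/L.

8.80 mg/L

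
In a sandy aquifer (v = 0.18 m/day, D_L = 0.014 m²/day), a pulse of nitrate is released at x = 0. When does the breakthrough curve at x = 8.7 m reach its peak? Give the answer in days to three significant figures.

47.9 days

For the 1D instantaneous-source solution, setting ∂C/∂t = 0 at fixed x gives v²t² + 2Dt − x² = 0, so t = (√(D² + v²x²) − D)/v².
√(D² + v²x²) = √(0.014² + 0.18² × 8.7²) = 1.566; v² = 0.0324.
t = (1.566 − 0.014)/0.0324 = 47.9 days (vs. the pure-advection estimate x/v = 48.3 d).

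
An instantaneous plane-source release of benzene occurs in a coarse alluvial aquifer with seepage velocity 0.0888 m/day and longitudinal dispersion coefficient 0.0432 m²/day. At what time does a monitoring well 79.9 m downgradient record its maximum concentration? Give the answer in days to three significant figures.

894 days

For the 1D instantaneous-source solution, setting ∂C/∂t = 0 at fixed x gives v²t² + 2Dt − x² = 0, so t = (√(D² + v²x²) − D)/v².
√(D² + v²x²) = √(0.0432² + 0.0888² × 79.9²) = 7.095; v² = 0.00788544.
t = (7.095 − 0.0432)/0.00788544 = 894 days (vs. the pure-advection estimate x/v = 900 d).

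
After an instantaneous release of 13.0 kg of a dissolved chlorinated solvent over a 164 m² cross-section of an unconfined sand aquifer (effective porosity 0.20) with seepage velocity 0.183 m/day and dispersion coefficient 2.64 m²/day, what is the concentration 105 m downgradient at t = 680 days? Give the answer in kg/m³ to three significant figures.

0.00250 kg/m³

For an instantaneous plane source, C(x,t) = M/(n_e·A·√(4πDt)) · exp(−(x−vt)²/(4Dt)), with n_e·A the pore (flow) area.
Plume center vt = 0.183 × 680 = 124.44 m, so the well at 105 m is 19.44 m upgradient of the peak.
√(4πDt) = 150.2 m, giving peak height M/(n_e·A·√(4πDt)) = 13.0/(0.20 × 164 × 150.2) = 0.002639 kg/m³.
(x−vt)²/(4Dt) = (-19.44)²/(4 × 2.64 × 680) = 0.05263; exp(−0.05263) = 0.9487.
C = 0.002639 × 0.9487 = 0.00250 kg/m³.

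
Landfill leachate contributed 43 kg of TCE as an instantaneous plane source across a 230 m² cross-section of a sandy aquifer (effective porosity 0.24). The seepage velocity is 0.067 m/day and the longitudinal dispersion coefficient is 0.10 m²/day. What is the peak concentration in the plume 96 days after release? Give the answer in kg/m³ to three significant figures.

The peak of an instantaneous 1D plume sits at x = vt; there the Gaussian factor is 1 and C_max = M/(n_e·A·√(4πDt)), where n_e·A is the pore area the mass is dissolved in.
√(4πDt) = √(4π × 0.10 × 96) = 10.98 m, so C_max = 43/(0.24 × 230 × 10.98) = 0.0709 kg/m³.

0.0709 kg/m³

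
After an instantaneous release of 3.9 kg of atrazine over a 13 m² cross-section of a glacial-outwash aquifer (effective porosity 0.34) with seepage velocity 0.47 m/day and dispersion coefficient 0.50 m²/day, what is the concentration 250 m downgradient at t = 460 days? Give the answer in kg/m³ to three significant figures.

0.00474 kg/m³

For an instantaneous plane source, C(x,t) = M/(n_e·A·√(4πDt)) · exp(−(x−vt)²/(4Dt)), with n_e·A the pore (flow) area.
Plume center vt = 0.47 × 460 = 216.2 m, so the well at 250 m is 33.8 m downgradient of the peak.
√(4πDt) = 53.76 m, giving peak height M/(n_e·A·√(4πDt)) = 3.9/(0.34 × 13 × 53.76) = 0.01641 kg/m³.
(x−vt)²/(4Dt) = (33.8)²/(4 × 0.50 × 460) = 1.242; exp(−1.242) = 0.2888.
C = 0.01641 × 0.2888 = 0.00474 kg/m³.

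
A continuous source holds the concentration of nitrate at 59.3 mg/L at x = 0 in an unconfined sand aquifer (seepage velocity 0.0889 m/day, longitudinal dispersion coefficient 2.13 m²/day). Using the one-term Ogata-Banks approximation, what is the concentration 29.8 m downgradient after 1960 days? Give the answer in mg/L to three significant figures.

55.9 mg/L

For a continuous step input, C/C₀ ≈ ½·erfc((x−vt)/(2√(Dt))).
vt = 0.0889 × 1960 = 174.244 m and 2√(Dt) = 2√(2.13 × 1960) = 129.2 m.
Argument (x−vt)/(2√(Dt)) = (29.8 − 174.244)/129.2 = -1.118; ½·erfc(-1.118) = 0.9431.
C = 59.3 × 0.9431 = 55.9 mg/L.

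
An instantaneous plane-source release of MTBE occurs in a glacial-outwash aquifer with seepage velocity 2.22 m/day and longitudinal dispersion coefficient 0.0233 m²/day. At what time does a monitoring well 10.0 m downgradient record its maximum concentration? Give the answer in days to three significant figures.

4.50 days

For the 1D instantaneous-source solution, setting ∂C/∂t = 0 at fixed x gives v²t² + 2Dt − x² = 0, so t = (√(D² + v²x²) − D)/v².
√(D² + v²x²) = √(0.0233² + 2.22² × 10.0²) = 22.20; v² = 4.9284.
t = (22.20 − 0.0233)/4.9284 = 4.50 days (vs. the pure-advection estimate x/v = 4.50 d).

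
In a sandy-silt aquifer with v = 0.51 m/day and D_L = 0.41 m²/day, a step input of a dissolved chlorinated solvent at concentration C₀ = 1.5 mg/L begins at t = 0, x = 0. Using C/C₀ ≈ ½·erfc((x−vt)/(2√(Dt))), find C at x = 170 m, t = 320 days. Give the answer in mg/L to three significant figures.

For a continuous step input, C/C₀ ≈ ½·erfc((x−vt)/(2√(Dt))).
vt = 0.51 × 320 = 163.2 m and 2√(Dt) = 2√(0.41 × 320) = 22.91 m.
Argument (x−vt)/(2√(Dt)) = (170 − 163.2)/22.91 = 0.2968; ½·erfc(0.2968) = 0.3373.
C = 1.5 × 0.3373 = 0.506 mg/L.

0.506 mg/L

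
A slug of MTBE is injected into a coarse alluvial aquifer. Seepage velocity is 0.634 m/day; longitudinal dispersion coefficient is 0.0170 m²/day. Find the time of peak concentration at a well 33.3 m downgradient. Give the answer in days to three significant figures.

52.5 days

For the 1D instantaneous-source solution, setting ∂C/∂t = 0 at fixed x gives v²t² + 2Dt − x² = 0, so t = (√(D² + v²x²) − D)/v².
√(D² + v²x²) = √(0.0170² + 0.634² × 33.3²) = 21.11; v² = 0.401956.
t = (21.11 − 0.0170)/0.401956 = 52.5 days (vs. the pure-advection estimate x/v = 52.5 d).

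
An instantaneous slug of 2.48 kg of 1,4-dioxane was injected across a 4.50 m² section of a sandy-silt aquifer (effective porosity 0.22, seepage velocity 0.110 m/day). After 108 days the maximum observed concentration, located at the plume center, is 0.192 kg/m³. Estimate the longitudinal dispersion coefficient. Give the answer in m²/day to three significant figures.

At the plume center C_max = M/(n_e·A·√(4πDt)), so D = M²/(4πt·(n_e·A·C_max)²).
n_e·A·C_max = 0.22 × 4.50 × 0.192 = 0.1901 kg/m.
D = 2.48²/(4π × 108 × 0.1901²) = 0.125 m²/day.

0.125 m²/day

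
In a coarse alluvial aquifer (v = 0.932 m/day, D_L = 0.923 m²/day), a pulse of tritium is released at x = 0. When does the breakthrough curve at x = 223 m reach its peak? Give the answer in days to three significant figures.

238 days

For the 1D instantaneous-source solution, setting ∂C/∂t = 0 at fixed x gives v²t² + 2Dt − x² = 0, so t = (√(D² + v²x²) − D)/v².
√(D² + v²x²) = √(0.923² + 0.932² × 223²) = 207.8; v² = 0.868624.
t = (207.8 − 0.923)/0.868624 = 238 days (vs. the pure-advection estimate x/v = 239 d).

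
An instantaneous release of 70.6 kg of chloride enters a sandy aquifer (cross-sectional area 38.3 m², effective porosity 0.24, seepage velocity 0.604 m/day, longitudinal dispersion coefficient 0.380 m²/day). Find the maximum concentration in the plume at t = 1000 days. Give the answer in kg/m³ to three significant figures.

The peak of an instantaneous 1D plume sits at x = vt; there the Gaussian factor is 1 and C_max = M/(n_e·A·√(4πDt)), where n_e·A is the pore area the mass is dissolved in.
√(4πDt) = √(4π × 0.380 × 1000) = 69.10 m, so C_max = 70.6/(0.24 × 38.3 × 69.10) = 0.111 kg/m³.

0.111 kg/m³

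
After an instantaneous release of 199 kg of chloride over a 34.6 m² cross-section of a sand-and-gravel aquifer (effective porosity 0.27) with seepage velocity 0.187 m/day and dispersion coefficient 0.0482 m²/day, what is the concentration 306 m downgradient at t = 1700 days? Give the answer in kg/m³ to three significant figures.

For an instantaneous plane source, C(x,t) = M/(n_e·A·√(4πDt)) · exp(−(x−vt)²/(4Dt)), with n_e·A the pore (flow) area.
Plume center vt = 0.187 × 1700 = 317.9 m, so the well at 306 m is 11.9 m upgradient of the peak.
√(4πDt) = 32.09 m, giving peak height M/(n_e·A·√(4πDt)) = 199/(0.27 × 34.6 × 32.09) = 0.6638 kg/m³.
(x−vt)²/(4Dt) = (-11.9)²/(4 × 0.0482 × 1700) = 0.4321; exp(−0.4321) = 0.6491.
C = 0.6638 × 0.6491 = 0.431 kg/m³.

0.431 kg/m³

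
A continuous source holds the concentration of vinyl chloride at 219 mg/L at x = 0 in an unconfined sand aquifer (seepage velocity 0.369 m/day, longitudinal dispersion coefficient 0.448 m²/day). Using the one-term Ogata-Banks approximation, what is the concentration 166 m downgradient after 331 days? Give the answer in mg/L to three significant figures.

For a continuous step input, C/C₀ ≈ ½·erfc((x−vt)/(2√(Dt))).
vt = 0.369 × 331 = 122.139 m and 2√(Dt) = 2√(0.448 × 331) = 24.35 m.
Argument (x−vt)/(2√(Dt)) = (166 − 122.139)/24.35 = 1.801; ½·erfc(1.801) = 0.005433.
C = 219 × 0.005433 = 1.19 mg/L.

1.19 mg/L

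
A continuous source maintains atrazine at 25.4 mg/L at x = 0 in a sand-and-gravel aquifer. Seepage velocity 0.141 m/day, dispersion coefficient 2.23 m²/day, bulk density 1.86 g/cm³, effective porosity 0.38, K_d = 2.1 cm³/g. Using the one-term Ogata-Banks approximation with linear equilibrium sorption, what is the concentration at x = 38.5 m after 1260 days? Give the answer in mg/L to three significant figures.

3.91 mg/L

Retardation factor R = 1 + ρ_b·K_d/n = 1 + 1.86 × 2.1/0.38 = 11.28.
Sorption retards both mechanisms: v_R = v/R = 0.01250 m/day, D_R = D/R = 0.1977 m²/day.
v_R·t = 0.01250 × 1260 = 15.75 m; 2√(D_R t) = 31.57 m; argument = (38.5 − 15.75)/31.57 = 0.7206.
C = C₀ × ½·erfc(0.7206) = 25.4 × 0.1541 = 3.91 mg/L.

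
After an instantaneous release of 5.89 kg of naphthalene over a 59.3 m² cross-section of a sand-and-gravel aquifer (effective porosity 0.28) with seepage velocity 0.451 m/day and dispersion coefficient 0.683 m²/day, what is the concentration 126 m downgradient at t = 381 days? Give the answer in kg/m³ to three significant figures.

0.000825 kg/m³

For an instantaneous plane source, C(x,t) = M/(n_e·A·√(4πDt)) · exp(−(x−vt)²/(4Dt)), with n_e·A the pore (flow) area.
Plume center vt = 0.451 × 381 = 171.831 m, so the well at 126 m is 45.831 m upgradient of the peak.
√(4πDt) = 57.18 m, giving peak height M/(n_e·A·√(4πDt)) = 5.89/(0.28 × 59.3 × 57.18) = 0.006204 kg/m³.
(x−vt)²/(4Dt) = (-45.831)²/(4 × 0.683 × 381) = 2.018; exp(−2.018) = 0.1329.
C = 0.006204 × 0.1329 = 0.000825 kg/m³.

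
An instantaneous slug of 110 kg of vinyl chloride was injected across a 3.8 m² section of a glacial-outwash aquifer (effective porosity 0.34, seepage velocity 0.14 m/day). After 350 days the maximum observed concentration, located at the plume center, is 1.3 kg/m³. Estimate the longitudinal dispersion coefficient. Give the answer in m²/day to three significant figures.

0.975 m²/day

At the plume center C_max = M/(n_e·A·√(4πDt)), so D = M²/(4πt·(n_e·A·C_max)²).
n_e·A·C_max = 0.34 × 3.8 × 1.3 = 1.680 kg/m.
D = 110²/(4π × 350 × 1.680²) = 0.975 m²/day.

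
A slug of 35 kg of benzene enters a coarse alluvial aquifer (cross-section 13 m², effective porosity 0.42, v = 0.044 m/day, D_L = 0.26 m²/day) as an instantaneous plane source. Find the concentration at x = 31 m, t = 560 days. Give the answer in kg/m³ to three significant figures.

For an instantaneous plane source, C(x,t) = M/(n_e·A·√(4πDt)) · exp(−(x−vt)²/(4Dt)), with n_e·A the pore (flow) area.
Plume center vt = 0.044 × 560 = 24.64 m, so the well at 31 m is 6.36 m downgradient of the peak.
√(4πDt) = 42.77 m, giving peak height M/(n_e·A·√(4πDt)) = 35/(0.42 × 13 × 42.77) = 0.1499 kg/m³.
(x−vt)²/(4Dt) = (6.36)²/(4 × 0.26 × 560) = 0.06945; exp(−0.06945) = 0.9329.
C = 0.1499 × 0.9329 = 0.140 kg/m³.

0.140 kg/m³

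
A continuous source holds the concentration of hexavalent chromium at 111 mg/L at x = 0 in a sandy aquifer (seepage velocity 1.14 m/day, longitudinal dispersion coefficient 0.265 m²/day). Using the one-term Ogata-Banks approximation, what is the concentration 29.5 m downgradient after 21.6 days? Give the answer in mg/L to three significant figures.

For a continuous step input, C/C₀ ≈ ½·erfc((x−vt)/(2√(Dt))).
vt = 1.14 × 21.6 = 24.624 m and 2√(Dt) = 2√(0.265 × 21.6) = 4.785 m.
Argument (x−vt)/(2√(Dt)) = (29.5 − 24.624)/4.785 = 1.019; ½·erfc(1.019) = 0.07478.
C = 111 × 0.07478 = 8.30 mg/L.

8.30 mg/L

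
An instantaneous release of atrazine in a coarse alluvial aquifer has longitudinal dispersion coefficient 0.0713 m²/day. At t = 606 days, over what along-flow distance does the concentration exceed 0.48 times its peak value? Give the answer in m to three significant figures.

The plume is Gaussian with σ = √(2Dt) = √(2 × 0.0713 × 606) = 9.296 m.
C/C_peak = exp(−Δx²/(2σ²)) = 0.48 ⇒ Δx = σ·√(−2 ln 0.48) = 9.296 × 1.212 = 11.27 m.
Width = 2Δx = 22.5 m.

22.5 m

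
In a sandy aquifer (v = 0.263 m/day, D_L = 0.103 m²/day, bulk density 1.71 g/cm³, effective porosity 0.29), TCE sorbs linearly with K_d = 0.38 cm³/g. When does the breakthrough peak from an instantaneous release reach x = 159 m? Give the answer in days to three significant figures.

1950 days

Retardation factor R = 1 + ρ_b·K_d/n = 1 + 1.71 × 0.38/0.29 = 3.241.
Sorption retards both mechanisms: v_R = v/R = 0.08115 m/day, D_R = D/R = 0.03178 m²/day.
Peak time from v_R²t² + 2D_R t − x² = 0: t = (√(D_R² + v_R²x²) − D_R)/v_R².
√(D_R² + v_R²x²) = √(0.03178² + 0.08115² × 159²) = 12.90; v_R² = 0.006585.
t = (12.90 − 0.03178)/0.006585 = 1950 days.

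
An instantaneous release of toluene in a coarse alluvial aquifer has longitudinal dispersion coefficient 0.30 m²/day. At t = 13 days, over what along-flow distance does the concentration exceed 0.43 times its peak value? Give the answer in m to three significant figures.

7.26 m

The plume is Gaussian with σ = √(2Dt) = √(2 × 0.30 × 13) = 2.793 m.
C/C_peak = exp(−Δx²/(2σ²)) = 0.43 ⇒ Δx = σ·√(−2 ln 0.43) = 2.793 × 1.299 = 3.628 m.
Width = 2Δx = 7.26 m.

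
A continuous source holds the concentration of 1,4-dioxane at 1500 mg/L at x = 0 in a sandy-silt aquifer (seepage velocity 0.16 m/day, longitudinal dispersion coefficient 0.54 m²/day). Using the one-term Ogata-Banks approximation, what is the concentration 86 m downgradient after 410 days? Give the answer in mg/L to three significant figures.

For a continuous step input, C/C₀ ≈ ½·erfc((x−vt)/(2√(Dt))).
vt = 0.16 × 410 = 65.6 m and 2√(Dt) = 2√(0.54 × 410) = 29.76 m.
Argument (x−vt)/(2√(Dt)) = (86 − 65.6)/29.76 = 0.6855; ½·erfc(0.6855) = 0.1662.
C = 1500 × 0.1662 = 249 mg/L.

249 mg/L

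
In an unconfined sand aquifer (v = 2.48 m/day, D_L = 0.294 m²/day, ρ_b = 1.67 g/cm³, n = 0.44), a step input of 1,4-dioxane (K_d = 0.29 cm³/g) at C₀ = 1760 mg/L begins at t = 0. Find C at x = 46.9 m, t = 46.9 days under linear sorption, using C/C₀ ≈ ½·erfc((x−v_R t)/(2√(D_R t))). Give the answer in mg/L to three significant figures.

Retardation factor R = 1 + ρ_b·K_d/n = 1 + 1.67 × 0.29/0.44 = 2.101.
Sorption retards both mechanisms: v_R = v/R = 1.180 m/day, D_R = D/R = 0.1399 m²/day.
v_R·t = 1.180 × 46.9 = 55.342 m; 2√(D_R t) = 5.123 m; argument = (46.9 − 55.342)/5.123 = -1.648.
C = C₀ × ½·erfc(-1.648) = 1760 × 0.9901 = 1740 mg/L.

1740 mg/L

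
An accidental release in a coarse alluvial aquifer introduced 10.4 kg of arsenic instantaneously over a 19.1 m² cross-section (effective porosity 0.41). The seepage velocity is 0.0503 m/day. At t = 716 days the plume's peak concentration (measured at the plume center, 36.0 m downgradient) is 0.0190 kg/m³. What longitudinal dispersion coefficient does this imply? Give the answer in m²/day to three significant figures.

At the plume center C_max = M/(n_e·A·√(4πDt)), so D = M²/(4πt·(n_e·A·C_max)²).
n_e·A·C_max = 0.41 × 19.1 × 0.0190 = 0.1488 kg/m.
D = 10.4²/(4π × 716 × 0.1488²) = 0.543 m²/day.

0.543 m²/day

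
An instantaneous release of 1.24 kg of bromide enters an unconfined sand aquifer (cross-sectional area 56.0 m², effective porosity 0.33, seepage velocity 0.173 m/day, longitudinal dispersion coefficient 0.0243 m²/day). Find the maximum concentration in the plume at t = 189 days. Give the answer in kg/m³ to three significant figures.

The peak of an instantaneous 1D plume sits at x = vt; there the Gaussian factor is 1 and C_max = M/(n_e·A·√(4πDt)), where n_e·A is the pore area the mass is dissolved in.
√(4πDt) = √(4π × 0.0243 × 189) = 7.597 m, so C_max = 1.24/(0.33 × 56.0 × 7.597) = 0.00883 kg/m³.

0.00883 kg/m³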